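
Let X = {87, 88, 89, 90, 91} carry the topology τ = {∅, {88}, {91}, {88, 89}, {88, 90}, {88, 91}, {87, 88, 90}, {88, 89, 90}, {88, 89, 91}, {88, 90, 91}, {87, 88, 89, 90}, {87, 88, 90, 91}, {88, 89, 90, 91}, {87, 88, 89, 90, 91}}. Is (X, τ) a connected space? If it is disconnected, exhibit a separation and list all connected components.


(X, τ) is disconnected; components = [{91}, {87, 88, 89, 90}].

Find clopen sets (U ∈ τ with X ∖ U ∈ τ):
  U = ∅, X ∖ U = {87, 88, 89, 90, 91} — both open, so U is clopen.
  U = {91}, X ∖ U = {87, 88, 89, 90} — both open, so U is clopen.
  U = {87, 88, 89, 90}, X ∖ U = {91} — both open, so U is clopen.
  U = {87, 88, 89, 90, 91}, X ∖ U = ∅ — both open, so U is clopen.
Nontrivial clopen(s) exist: e.g. {91}. So (X, τ) is disconnected.
Compute connected components by grouping points that agree on all clopens:
  component: {91}
  component: {87, 88, 89, 90}


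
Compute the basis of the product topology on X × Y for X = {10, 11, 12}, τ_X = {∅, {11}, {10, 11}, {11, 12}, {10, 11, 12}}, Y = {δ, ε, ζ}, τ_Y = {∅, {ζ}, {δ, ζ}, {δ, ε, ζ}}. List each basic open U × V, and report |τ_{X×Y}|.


Basis B = {∅ × ∅, {11} × {ζ}, {10, 11} × {ζ}, {11} × {δ, ζ}, {11, 12} × {ζ}, {10, 11, 12} × {ζ}, {11} × {δ, ε, ζ}, {10, 11} × {δ, ζ}, {11, 12} × {δ, ζ}, {10, 11} × {δ, ε, ζ}, {10, 11, 12} × {δ, ζ}, {11, 12} × {δ, ε, ζ}, {10, 11, 12} × {δ, ε, ζ}}; |τ_{X×Y}| = 30.

Enumerate products U × V with U ∈ τ_X, V ∈ τ_Y (deduplicated):
  ∅ × ∅ = {} (∅)
  {11} × {ζ} = {(11,ζ)}
  {10, 11} × {ζ} = {(10,ζ), (11,ζ)}
  {11} × {δ, ζ} = {(11,δ), (11,ζ)}
  {11, 12} × {ζ} = {(11,ζ), (12,ζ)}
  {10, 11, 12} × {ζ} = {(10,ζ), (11,ζ), (12,ζ)}
  {11} × {δ, ε, ζ} = {(11,δ), (11,ε), (11,ζ)}
  {10, 11} × {δ, ζ} = {(10,δ), (10,ζ), (11,δ), (11,ζ)}
  {11, 12} × {δ, ζ} = {(11,δ), (11,ζ), (12,δ), (12,ζ)}
  {10, 11} × {δ, ε, ζ} = {(10,δ), (10,ε), (10,ζ), (11,δ), (11,ε), (11,ζ)}
  {10, 11, 12} × {δ, ζ} = {(10,δ), (10,ζ), (11,δ), (11,ζ), (12,δ), (12,ζ)}
  {11, 12} × {δ, ε, ζ} = {(11,δ), (11,ε), (11,ζ), (12,δ), (12,ε), (12,ζ)}
  {10, 11, 12} × {δ, ε, ζ} = {(10,δ), (10,ε), (10,ζ), (11,δ), (11,ε), (11,ζ), (12,δ), (12,ε), (12,ζ)}
These 13 distinct sets form the basis B.
Close under arbitrary unions to get τ_{X×Y}; counting gives |τ_{X×Y}| = 30.


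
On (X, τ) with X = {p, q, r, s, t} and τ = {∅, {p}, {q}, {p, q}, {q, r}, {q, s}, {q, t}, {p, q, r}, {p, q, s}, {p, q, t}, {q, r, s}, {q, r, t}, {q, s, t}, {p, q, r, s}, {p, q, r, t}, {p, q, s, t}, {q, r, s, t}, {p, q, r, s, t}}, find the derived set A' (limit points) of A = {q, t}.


A' = {r, s, t}

For each x ∈ X, list the open sets U ∈ τ with x ∈ U, then check whether U ∩ (A ∖ {x}) ≠ ∅ for every such U.
  x = p: open {p} ∋ x has {p} ∩ (A ∖ {p}) = ∅, so x is NOT a limit point.
  x = q: open {q} ∋ x has {q} ∩ (A ∖ {q}) = ∅, so x is NOT a limit point.
  x = r: opens ∋ x are {q, r}, {p, q, r}, {q, r, s}, {q, r, t}, {p, q, r, s}, {p, q, r, t}, {q, r, s, t}, {p, q, r, s, t}; each meets A ∖ {r}, so x IS a limit point.
  x = s: opens ∋ x are {q, s}, {p, q, s}, {q, r, s}, {q, s, t}, {p, q, r, s}, {p, q, s, t}, {q, r, s, t}, {p, q, r, s, t}; each meets A ∖ {s}, so x IS a limit point.
  x = t: opens ∋ x are {q, t}, {p, q, t}, {q, r, t}, {q, s, t}, {p, q, r, t}, {p, q, s, t}, {q, r, s, t}, {p, q, r, s, t}; each meets A ∖ {t}, so x IS a limit point.
Collecting: A' = {r, s, t}.


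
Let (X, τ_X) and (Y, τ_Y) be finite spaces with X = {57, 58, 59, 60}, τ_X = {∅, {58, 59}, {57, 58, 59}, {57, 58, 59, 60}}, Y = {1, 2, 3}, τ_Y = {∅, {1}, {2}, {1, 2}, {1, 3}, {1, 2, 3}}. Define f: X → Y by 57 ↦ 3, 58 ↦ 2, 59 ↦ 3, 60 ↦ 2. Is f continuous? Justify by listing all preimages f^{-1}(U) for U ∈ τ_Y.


f is NOT continuous.

Compute f^{-1}(U) for each U ∈ τ_Y:
  U = ∅: f^{-1}(U) = ∅ ∈ τ_X ✓.
  U = {1}: f^{-1}(U) = ∅ ∈ τ_X ✓.
  U = {2}: f^{-1}(U) = {58, 60} ∉ τ_X ✗.
  U = {1, 2}: f^{-1}(U) = {58, 60} ∉ τ_X ✗.
  U = {1, 3}: f^{-1}(U) = {57, 59} ∉ τ_X ✗.
  U = {1, 2, 3}: f^{-1}(U) = {57, 58, 59, 60} ∈ τ_X ✓.
Found U = {2} with f^{-1}(U) = {58, 60} not in τ_X. Therefore f is NOT continuous.


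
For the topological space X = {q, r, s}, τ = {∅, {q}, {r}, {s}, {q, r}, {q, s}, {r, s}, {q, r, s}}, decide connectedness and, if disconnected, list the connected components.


(X, τ) is disconnected; components = [{q}, {r}, {s}].

Find clopen sets (U ∈ τ with X ∖ U ∈ τ):
  U = ∅, X ∖ U = {q, r, s} — both open, so U is clopen.
  U = {q}, X ∖ U = {r, s} — both open, so U is clopen.
  U = {r}, X ∖ U = {q, s} — both open, so U is clopen.
  U = {s}, X ∖ U = {q, r} — both open, so U is clopen.
  U = {q, r}, X ∖ U = {s} — both open, so U is clopen.
  U = {q, s}, X ∖ U = {r} — both open, so U is clopen.
  U = {r, s}, X ∖ U = {q} — both open, so U is clopen.
  U = {q, r, s}, X ∖ U = ∅ — both open, so U is clopen.
Nontrivial clopen(s) exist: e.g. {q}. So (X, τ) is disconnected.
Compute connected components by grouping points that agree on all clopens:
  component: {q}
  component: {r}
  component: {s}


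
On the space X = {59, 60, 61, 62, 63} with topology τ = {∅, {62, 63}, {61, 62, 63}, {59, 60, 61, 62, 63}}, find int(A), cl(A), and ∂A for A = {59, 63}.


int(A) = ∅, cl(A) = {59, 60, 61, 62, 63}, ∂A = {59, 60, 61, 62, 63}.

Closed sets in (X, τ) are complements of opens:
  closed(X, τ) = {∅, {59, 60}, {59, 60, 61}, {59, 60, 61, 62, 63}}.
int(A) = ⋃ {U ∈ τ : U ⊆ A}. Opens contained in A: ∅.
Taking the union of these: int(A) = ∅.
cl(A) = ⋂ {C closed : A ⊆ C}. Closed sets containing A: {59, 60, 61, 62, 63}.
Intersecting these: cl(A) = {59, 60, 61, 62, 63}.
∂A = cl(A) ∖ int(A) = {59, 60, 61, 62, 63} ∖ ∅ = {59, 60, 61, 62, 63}.


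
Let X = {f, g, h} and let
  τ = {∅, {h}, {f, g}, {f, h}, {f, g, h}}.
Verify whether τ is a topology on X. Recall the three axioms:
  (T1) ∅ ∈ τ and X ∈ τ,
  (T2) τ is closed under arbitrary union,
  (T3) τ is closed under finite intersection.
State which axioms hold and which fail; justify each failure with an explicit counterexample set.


τ is NOT a topology on X.

Axiom (T1): ∅ ∈ τ? Yes; X ∈ τ? Yes.
Axiom (T2/T3): check pairwise unions and intersections of members of τ.
Counterexample for (T3): {f, g} ∩ {f, h} = {f} ∉ τ. Therefore τ is NOT a topology.


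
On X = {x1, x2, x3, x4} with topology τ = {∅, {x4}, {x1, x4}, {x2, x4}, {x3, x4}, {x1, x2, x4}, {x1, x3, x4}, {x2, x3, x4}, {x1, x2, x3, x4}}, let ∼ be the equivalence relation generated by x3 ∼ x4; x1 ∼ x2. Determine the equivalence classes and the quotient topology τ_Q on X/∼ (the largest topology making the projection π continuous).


X/∼ = {[x1=x2], [x3=x4]}; |τ_Q| = 3.

Equivalence classes: [x1=x2], [x3=x4].
Quotient map π: X → X/∼ sends x1 ↦ [x1=x2], x2 ↦ [x1=x2], x3 ↦ [x3=x4], x4 ↦ [x3=x4].
For each subset V ⊆ X/∼, compute π^{-1}(V) ⊆ X and check whether π^{-1}(V) ∈ τ. V is open in τ_Q iff π^{-1}(V) ∈ τ.
  V = {}: π^{-1}(V) = ∅ ∈ τ ✓.
  V = {[x1=x2]}: π^{-1}(V) = {x1, x2} ∉ τ ✗.
  V = {[x3=x4]}: π^{-1}(V) = {x3, x4} ∈ τ ✓.
  V = {[x1=x2], [x3=x4]}: π^{-1}(V) = {x1, x2, x3, x4} ∈ τ ✓.
Open sets in the quotient: τ_Q = {{}, {[x3=x4]}, {[x1=x2], [x3=x4]}} (3 elements).


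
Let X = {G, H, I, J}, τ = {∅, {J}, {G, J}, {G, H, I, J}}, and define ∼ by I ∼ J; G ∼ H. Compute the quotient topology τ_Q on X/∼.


X/∼ = {[G=H], [I=J]}; |τ_Q| = 2.

Equivalence classes: [G=H], [I=J].
Quotient map π: X → X/∼ sends G ↦ [G=H], H ↦ [G=H], I ↦ [I=J], J ↦ [I=J].
For each subset V ⊆ X/∼, compute π^{-1}(V) ⊆ X and check whether π^{-1}(V) ∈ τ. V is open in τ_Q iff π^{-1}(V) ∈ τ.
  V = {}: π^{-1}(V) = ∅ ∈ τ ✓.
  V = {[G=H]}: π^{-1}(V) = {G, H} ∉ τ ✗.
  V = {[I=J]}: π^{-1}(V) = {I, J} ∉ τ ✗.
  V = {[G=H], [I=J]}: π^{-1}(V) = {G, H, I, J} ∈ τ ✓.
Open sets in the quotient: τ_Q = {{}, {[G=H], [I=J]}} (2 elements).


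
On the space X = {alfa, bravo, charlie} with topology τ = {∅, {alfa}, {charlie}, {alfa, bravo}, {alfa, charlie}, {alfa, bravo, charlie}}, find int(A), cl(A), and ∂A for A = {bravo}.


int(A) = ∅, cl(A) = {bravo}, ∂A = {bravo}.

Closed sets in (X, τ) are complements of opens:
  closed(X, τ) = {∅, {bravo}, {charlie}, {alfa, bravo}, {bravo, charlie}, {alfa, bravo, charlie}}.
int(A) = ⋃ {U ∈ τ : U ⊆ A}. Opens contained in A: ∅.
Taking the union of these: int(A) = ∅.
cl(A) = ⋂ {C closed : A ⊆ C}. Closed sets containing A: {bravo}, {alfa, bravo}, {bravo, charlie}, {alfa, bravo, charlie}.
Intersecting these: cl(A) = {bravo}.
∂A = cl(A) ∖ int(A) = {bravo} ∖ ∅ = {bravo}.


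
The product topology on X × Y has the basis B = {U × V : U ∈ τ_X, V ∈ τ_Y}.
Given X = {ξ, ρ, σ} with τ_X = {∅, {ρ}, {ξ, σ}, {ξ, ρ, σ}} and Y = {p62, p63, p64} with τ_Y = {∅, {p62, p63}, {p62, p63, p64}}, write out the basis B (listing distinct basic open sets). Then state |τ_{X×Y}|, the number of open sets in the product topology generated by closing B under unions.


Basis B = {∅ × ∅, {ρ} × {p62, p63}, {ρ} × {p62, p63, p64}, {ξ, σ} × {p62, p63}, {ξ, σ} × {p62, p63, p64}, {ξ, ρ, σ} × {p62, p63}, {ξ, ρ, σ} × {p62, p63, p64}}; |τ_{X×Y}| = 9.

Enumerate products U × V with U ∈ τ_X, V ∈ τ_Y (deduplicated):
  ∅ × ∅ = {} (∅)
  {ρ} × {p62, p63} = {(ρ,p62), (ρ,p63)}
  {ρ} × {p62, p63, p64} = {(ρ,p62), (ρ,p63), (ρ,p64)}
  {ξ, σ} × {p62, p63} = {(ξ,p62), (ξ,p63), (σ,p62), (σ,p63)}
  {ξ, σ} × {p62, p63, p64} = {(ξ,p62), (ξ,p63), (ξ,p64), (σ,p62), (σ,p63), (σ,p64)}
  {ξ, ρ, σ} × {p62, p63} = {(ξ,p62), (ξ,p63), (ρ,p62), (ρ,p63), (σ,p62), (σ,p63)}
  {ξ, ρ, σ} × {p62, p63, p64} = {(ξ,p62), (ξ,p63), (ξ,p64), (ρ,p62), (ρ,p63), (ρ,p64), (σ,p62), (σ,p63), (σ,p64)}
These 7 distinct sets form the basis B.
Close under arbitrary unions to get τ_{X×Y}; counting gives |τ_{X×Y}| = 9.


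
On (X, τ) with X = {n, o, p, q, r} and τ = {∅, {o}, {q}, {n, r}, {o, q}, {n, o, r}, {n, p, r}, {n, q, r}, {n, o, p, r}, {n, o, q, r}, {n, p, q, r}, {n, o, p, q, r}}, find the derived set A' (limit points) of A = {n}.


A' = {p, r}

For each x ∈ X, list the open sets U ∈ τ with x ∈ U, then check whether U ∩ (A ∖ {x}) ≠ ∅ for every such U.
  x = n: open {n, r} ∋ x has {n, r} ∩ (A ∖ {n}) = ∅, so x is NOT a limit point.
  x = o: open {o} ∋ x has {o} ∩ (A ∖ {o}) = ∅, so x is NOT a limit point.
  x = p: opens ∋ x are {n, p, r}, {n, o, p, r}, {n, p, q, r}, {n, o, p, q, r}; each meets A ∖ {p}, so x IS a limit point.
  x = q: open {q} ∋ x has {q} ∩ (A ∖ {q}) = ∅, so x is NOT a limit point.
  x = r: opens ∋ x are {n, r}, {n, o, r}, {n, p, r}, {n, q, r}, {n, o, p, r}, {n, o, q, r}, {n, p, q, r}, {n, o, p, q, r}; each meets A ∖ {r}, so x IS a limit point.
Collecting: A' = {p, r}.


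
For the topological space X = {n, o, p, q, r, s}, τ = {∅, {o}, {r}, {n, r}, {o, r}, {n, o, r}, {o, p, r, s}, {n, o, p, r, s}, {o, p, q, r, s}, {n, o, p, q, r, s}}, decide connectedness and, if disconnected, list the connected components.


(X, τ) is connected.

Find clopen sets (U ∈ τ with X ∖ U ∈ τ):
  U = ∅, X ∖ U = {n, o, p, q, r, s} — both open, so U is clopen.
  U = {n, o, p, q, r, s}, X ∖ U = ∅ — both open, so U is clopen.
Only trivial clopens (∅ and X) exist, so (X, τ) is connected.
Compute connected components by grouping points that agree on all clopens:
  component: {n, o, p, q, r, s}


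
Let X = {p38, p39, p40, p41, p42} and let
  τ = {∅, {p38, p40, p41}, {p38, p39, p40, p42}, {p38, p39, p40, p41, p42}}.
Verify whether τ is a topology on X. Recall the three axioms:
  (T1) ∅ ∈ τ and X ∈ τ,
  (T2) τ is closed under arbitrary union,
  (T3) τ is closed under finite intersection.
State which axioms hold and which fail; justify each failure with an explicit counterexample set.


τ is NOT a topology on X.

Axiom (T1): ∅ ∈ τ? Yes; X ∈ τ? Yes.
Axiom (T2/T3): check pairwise unions and intersections of members of τ.
Counterexample for (T3): {p38, p40, p41} ∩ {p38, p39, p40, p42} = {p38, p40} ∉ τ. Therefore τ is NOT a topology.


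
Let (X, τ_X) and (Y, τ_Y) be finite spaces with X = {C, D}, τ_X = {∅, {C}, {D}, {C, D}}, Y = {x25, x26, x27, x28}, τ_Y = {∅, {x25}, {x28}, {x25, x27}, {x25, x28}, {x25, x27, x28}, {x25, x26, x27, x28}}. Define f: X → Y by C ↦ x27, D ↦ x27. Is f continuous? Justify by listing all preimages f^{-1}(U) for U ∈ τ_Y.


f IS continuous.

Compute f^{-1}(U) for each U ∈ τ_Y:
  U = ∅: f^{-1}(U) = ∅ ∈ τ_X ✓.
  U = {x25}: f^{-1}(U) = ∅ ∈ τ_X ✓.
  U = {x28}: f^{-1}(U) = ∅ ∈ τ_X ✓.
  U = {x25, x27}: f^{-1}(U) = {C, D} ∈ τ_X ✓.
  U = {x25, x28}: f^{-1}(U) = ∅ ∈ τ_X ✓.
  U = {x25, x27, x28}: f^{-1}(U) = {C, D} ∈ τ_X ✓.
  U = {x25, x26, x27, x28}: f^{-1}(U) = {C, D} ∈ τ_X ✓.
Every preimage lies in τ_X, so f IS continuous.


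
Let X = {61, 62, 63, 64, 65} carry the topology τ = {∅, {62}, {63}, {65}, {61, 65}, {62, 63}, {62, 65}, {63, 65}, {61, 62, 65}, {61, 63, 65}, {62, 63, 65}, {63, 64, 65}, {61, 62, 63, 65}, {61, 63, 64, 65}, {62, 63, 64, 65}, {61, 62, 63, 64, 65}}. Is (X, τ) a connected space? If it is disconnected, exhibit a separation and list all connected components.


(X, τ) is disconnected; components = [{62}, {61, 63, 64, 65}].

Find clopen sets (U ∈ τ with X ∖ U ∈ τ):
  U = ∅, X ∖ U = {61, 62, 63, 64, 65} — both open, so U is clopen.
  U = {62}, X ∖ U = {61, 63, 64, 65} — both open, so U is clopen.
  U = {61, 63, 64, 65}, X ∖ U = {62} — both open, so U is clopen.
  U = {61, 62, 63, 64, 65}, X ∖ U = ∅ — both open, so U is clopen.
Nontrivial clopen(s) exist: e.g. {62}. So (X, τ) is disconnected.
Compute connected components by grouping points that agree on all clopens:
  component: {62}
  component: {61, 63, 64, 65}


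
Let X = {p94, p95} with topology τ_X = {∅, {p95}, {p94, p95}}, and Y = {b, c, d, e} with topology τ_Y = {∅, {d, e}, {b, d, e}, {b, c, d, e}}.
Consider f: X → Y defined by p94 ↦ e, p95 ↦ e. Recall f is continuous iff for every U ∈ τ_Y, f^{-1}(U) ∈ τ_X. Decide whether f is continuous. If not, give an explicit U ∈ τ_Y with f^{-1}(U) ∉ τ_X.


f IS continuous.

Compute f^{-1}(U) for each U ∈ τ_Y:
  U = ∅: f^{-1}(U) = ∅ ∈ τ_X ✓.
  U = {d, e}: f^{-1}(U) = {p94, p95} ∈ τ_X ✓.
  U = {b, d, e}: f^{-1}(U) = {p94, p95} ∈ τ_X ✓.
  U = {b, c, d, e}: f^{-1}(U) = {p94, p95} ∈ τ_X ✓.
Every preimage lies in τ_X, so f IS continuous.


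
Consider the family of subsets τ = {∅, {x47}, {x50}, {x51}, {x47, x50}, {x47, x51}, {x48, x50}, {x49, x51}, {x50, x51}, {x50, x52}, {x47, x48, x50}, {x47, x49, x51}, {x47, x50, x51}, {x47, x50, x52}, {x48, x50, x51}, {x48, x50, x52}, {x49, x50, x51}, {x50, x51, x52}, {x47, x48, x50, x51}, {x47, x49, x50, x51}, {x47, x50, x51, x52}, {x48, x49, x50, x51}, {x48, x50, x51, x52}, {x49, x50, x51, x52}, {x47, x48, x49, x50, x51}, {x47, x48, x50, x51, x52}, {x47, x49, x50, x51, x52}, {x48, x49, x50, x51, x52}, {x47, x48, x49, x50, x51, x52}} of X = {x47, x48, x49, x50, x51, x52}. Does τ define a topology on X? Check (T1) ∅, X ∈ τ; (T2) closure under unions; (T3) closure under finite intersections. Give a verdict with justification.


τ is NOT a topology on X.

Axiom (T1): ∅ ∈ τ? Yes; X ∈ τ? Yes.
Axiom (T2/T3): check pairwise unions and intersections of members of τ.
Counterexample for (T2): {x47} ∪ {x48, x50, x52} = {x47, x48, x50, x52} ∉ τ. Therefore τ is NOT a topology.


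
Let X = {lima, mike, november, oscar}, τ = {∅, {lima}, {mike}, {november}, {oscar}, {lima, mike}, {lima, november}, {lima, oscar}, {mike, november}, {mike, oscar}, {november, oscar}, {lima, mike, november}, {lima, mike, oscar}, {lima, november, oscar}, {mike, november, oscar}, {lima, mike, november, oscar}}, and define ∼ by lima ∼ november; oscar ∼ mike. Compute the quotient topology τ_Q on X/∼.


X/∼ = {[lima=november], [mike=oscar]}; |τ_Q| = 4.

Equivalence classes: [lima=november], [mike=oscar].
Quotient map π: X → X/∼ sends lima ↦ [lima=november], mike ↦ [mike=oscar], november ↦ [lima=november], oscar ↦ [mike=oscar].
For each subset V ⊆ X/∼, compute π^{-1}(V) ⊆ X and check whether π^{-1}(V) ∈ τ. V is open in τ_Q iff π^{-1}(V) ∈ τ.
  V = {}: π^{-1}(V) = ∅ ∈ τ ✓.
  V = {[lima=november]}: π^{-1}(V) = {lima, november} ∈ τ ✓.
  V = {[mike=oscar]}: π^{-1}(V) = {mike, oscar} ∈ τ ✓.
  V = {[lima=november], [mike=oscar]}: π^{-1}(V) = {lima, mike, november, oscar} ∈ τ ✓.
Open sets in the quotient: τ_Q = {{}, {[lima=november]}, {[mike=oscar]}, {[lima=november], [mike=oscar]}} (4 elements).


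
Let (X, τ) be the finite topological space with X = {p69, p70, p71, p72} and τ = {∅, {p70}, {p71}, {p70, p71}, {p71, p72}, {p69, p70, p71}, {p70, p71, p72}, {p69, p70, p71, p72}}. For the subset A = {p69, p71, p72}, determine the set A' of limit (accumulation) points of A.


A' = {p69, p72}

For each x ∈ X, list the open sets U ∈ τ with x ∈ U, then check whether U ∩ (A ∖ {x}) ≠ ∅ for every such U.
  x = p69: opens ∋ x are {p69, p70, p71}, {p69, p70, p71, p72}; each meets A ∖ {p69}, so x IS a limit point.
  x = p70: open {p70} ∋ x has {p70} ∩ (A ∖ {p70}) = ∅, so x is NOT a limit point.
  x = p71: open {p71} ∋ x has {p71} ∩ (A ∖ {p71}) = ∅, so x is NOT a limit point.
  x = p72: opens ∋ x are {p71, p72}, {p70, p71, p72}, {p69, p70, p71, p72}; each meets A ∖ {p72}, so x IS a limit point.
Collecting: A' = {p69, p72}.


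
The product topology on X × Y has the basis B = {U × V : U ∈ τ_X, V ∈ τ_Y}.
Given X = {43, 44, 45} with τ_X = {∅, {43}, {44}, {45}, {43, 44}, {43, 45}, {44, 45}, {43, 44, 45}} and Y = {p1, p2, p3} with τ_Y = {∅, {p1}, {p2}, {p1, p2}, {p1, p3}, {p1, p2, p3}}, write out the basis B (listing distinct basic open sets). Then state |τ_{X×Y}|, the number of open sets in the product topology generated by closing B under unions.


Basis B = {∅ × ∅, {43} × {p1}, {43} × {p2}, {44} × {p1}, {44} × {p2}, {45} × {p1}, {45} × {p2}, {43} × {p1, p2}, {43} × {p1, p3}, {43, 44} × {p1}, {43, 45} × {p1}, {43, 44} × {p2}, {43, 45} × {p2}, {44} × {p1, p2}, {44} × {p1, p3}, {44, 45} × {p1}, {44, 45} × {p2}, {45} × {p1, p2}, {45} × {p1, p3}, {43} × {p1, p2, p3}, {43, 44, 45} × {p1}, {43, 44, 45} × {p2}, {44} × {p1, p2, p3}, {45} × {p1, p2, p3}, {43, 44} × {p1, p2}, {43, 45} × {p1, p2}, {43, 44} × {p1, p3}, {43, 45} × {p1, p3}, {44, 45} × {p1, p2}, {44, 45} × {p1, p3}, {43, 44} × {p1, p2, p3}, {43, 45} × {p1, p2, p3}, {43, 44, 45} × {p1, p2}, {43, 44, 45} × {p1, p3}, {44, 45} × {p1, p2, p3}, {43, 44, 45} × {p1, p2, p3}}; |τ_{X×Y}| = 216.

Enumerate products U × V with U ∈ τ_X, V ∈ τ_Y (deduplicated):
  ∅ × ∅ = {} (∅)
  {43} × {p1} = {(43,p1)}
  {43} × {p2} = {(43,p2)}
  {44} × {p1} = {(44,p1)}
  {44} × {p2} = {(44,p2)}
  {45} × {p1} = {(45,p1)}
  {45} × {p2} = {(45,p2)}
  {43} × {p1, p2} = {(43,p1), (43,p2)}
  {43} × {p1, p3} = {(43,p1), (43,p3)}
  {43, 44} × {p1} = {(43,p1), (44,p1)}
  {43, 45} × {p1} = {(43,p1), (45,p1)}
  {43, 44} × {p2} = {(43,p2), (44,p2)}
  {43, 45} × {p2} = {(43,p2), (45,p2)}
  {44} × {p1, p2} = {(44,p1), (44,p2)}
  {44} × {p1, p3} = {(44,p1), (44,p3)}
  {44, 45} × {p1} = {(44,p1), (45,p1)}
  {44, 45} × {p2} = {(44,p2), (45,p2)}
  {45} × {p1, p2} = {(45,p1), (45,p2)}
  {45} × {p1, p3} = {(45,p1), (45,p3)}
  {43} × {p1, p2, p3} = {(43,p1), (43,p2), (43,p3)}
  {43, 44, 45} × {p1} = {(43,p1), (44,p1), (45,p1)}
  {43, 44, 45} × {p2} = {(43,p2), (44,p2), (45,p2)}
  {44} × {p1, p2, p3} = {(44,p1), (44,p2), (44,p3)}
  {45} × {p1, p2, p3} = {(45,p1), (45,p2), (45,p3)}
  {43, 44} × {p1, p2} = {(43,p1), (43,p2), (44,p1), (44,p2)}
  {43, 45} × {p1, p2} = {(43,p1), (43,p2), (45,p1), (45,p2)}
  {43, 44} × {p1, p3} = {(43,p1), (43,p3), (44,p1), (44,p3)}
  {43, 45} × {p1, p3} = {(43,p1), (43,p3), (45,p1), (45,p3)}
  {44, 45} × {p1, p2} = {(44,p1), (44,p2), (45,p1), (45,p2)}
  {44, 45} × {p1, p3} = {(44,p1), (44,p3), (45,p1), (45,p3)}
  {43, 44} × {p1, p2, p3} = {(43,p1), (43,p2), (43,p3), (44,p1), (44,p2), (44,p3)}
  {43, 45} × {p1, p2, p3} = {(43,p1), (43,p2), (43,p3), (45,p1), (45,p2), (45,p3)}
  {43, 44, 45} × {p1, p2} = {(43,p1), (43,p2), (44,p1), (44,p2), (45,p1), (45,p2)}
  {43, 44, 45} × {p1, p3} = {(43,p1), (43,p3), (44,p1), (44,p3), (45,p1), (45,p3)}
  {44, 45} × {p1, p2, p3} = {(44,p1), (44,p2), (44,p3), (45,p1), (45,p2), (45,p3)}
  {43, 44, 45} × {p1, p2, p3} = {(43,p1), (43,p2), (43,p3), (44,p1), (44,p2), (44,p3), (45,p1), (45,p2), (45,p3)}
These 36 distinct sets form the basis B.
Close under arbitrary unions to get τ_{X×Y}; counting gives |τ_{X×Y}| = 216.


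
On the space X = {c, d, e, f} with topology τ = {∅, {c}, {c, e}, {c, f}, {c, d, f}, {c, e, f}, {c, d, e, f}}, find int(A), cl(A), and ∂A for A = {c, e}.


int(A) = {c, e}, cl(A) = {c, d, e, f}, ∂A = {d, f}.

Closed sets in (X, τ) are complements of opens:
  closed(X, τ) = {∅, {d}, {e}, {d, e}, {d, f}, {d, e, f}, {c, d, e, f}}.
int(A) = ⋃ {U ∈ τ : U ⊆ A}. Opens contained in A: ∅, {c}, {c, e}.
Taking the union of these: int(A) = {c, e}.
cl(A) = ⋂ {C closed : A ⊆ C}. Closed sets containing A: {c, d, e, f}.
Intersecting these: cl(A) = {c, d, e, f}.
∂A = cl(A) ∖ int(A) = {c, d, e, f} ∖ {c, e} = {d, f}.


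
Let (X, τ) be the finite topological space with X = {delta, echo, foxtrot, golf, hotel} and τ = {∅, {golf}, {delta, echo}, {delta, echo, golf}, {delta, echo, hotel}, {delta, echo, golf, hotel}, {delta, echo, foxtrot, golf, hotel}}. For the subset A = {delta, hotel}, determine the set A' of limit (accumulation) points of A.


A' = {echo, foxtrot, hotel}

For each x ∈ X, list the open sets U ∈ τ with x ∈ U, then check whether U ∩ (A ∖ {x}) ≠ ∅ for every such U.
  x = delta: open {delta, echo} ∋ x has {delta, echo} ∩ (A ∖ {delta}) = ∅, so x is NOT a limit point.
  x = echo: opens ∋ x are {delta, echo}, {delta, echo, golf}, {delta, echo, hotel}, {delta, echo, golf, hotel}, {delta, echo, foxtrot, golf, hotel}; each meets A ∖ {echo}, so x IS a limit point.
  x = foxtrot: opens ∋ x are {delta, echo, foxtrot, golf, hotel}; each meets A ∖ {foxtrot}, so x IS a limit point.
  x = golf: open {golf} ∋ x has {golf} ∩ (A ∖ {golf}) = ∅, so x is NOT a limit point.
  x = hotel: opens ∋ x are {delta, echo, hotel}, {delta, echo, golf, hotel}, {delta, echo, foxtrot, golf, hotel}; each meets A ∖ {hotel}, so x IS a limit point.
Collecting: A' = {echo, foxtrot, hotel}.


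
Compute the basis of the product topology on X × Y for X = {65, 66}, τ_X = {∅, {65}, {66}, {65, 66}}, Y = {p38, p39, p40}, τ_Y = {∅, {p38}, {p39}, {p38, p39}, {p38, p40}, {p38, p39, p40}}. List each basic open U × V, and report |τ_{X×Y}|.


Basis B = {∅ × ∅, {65} × {p38}, {65} × {p39}, {66} × {p38}, {66} × {p39}, {65} × {p38, p39}, {65} × {p38, p40}, {65, 66} × {p38}, {65, 66} × {p39}, {66} × {p38, p39}, {66} × {p38, p40}, {65} × {p38, p39, p40}, {66} × {p38, p39, p40}, {65, 66} × {p38, p39}, {65, 66} × {p38, p40}, {65, 66} × {p38, p39, p40}}; |τ_{X×Y}| = 36.

Enumerate products U × V with U ∈ τ_X, V ∈ τ_Y (deduplicated):
  ∅ × ∅ = {} (∅)
  {65} × {p38} = {(65,p38)}
  {65} × {p39} = {(65,p39)}
  {66} × {p38} = {(66,p38)}
  {66} × {p39} = {(66,p39)}
  {65} × {p38, p39} = {(65,p38), (65,p39)}
  {65} × {p38, p40} = {(65,p38), (65,p40)}
  {65, 66} × {p38} = {(65,p38), (66,p38)}
  {65, 66} × {p39} = {(65,p39), (66,p39)}
  {66} × {p38, p39} = {(66,p38), (66,p39)}
  {66} × {p38, p40} = {(66,p38), (66,p40)}
  {65} × {p38, p39, p40} = {(65,p38), (65,p39), (65,p40)}
  {66} × {p38, p39, p40} = {(66,p38), (66,p39), (66,p40)}
  {65, 66} × {p38, p39} = {(65,p38), (65,p39), (66,p38), (66,p39)}
  {65, 66} × {p38, p40} = {(65,p38), (65,p40), (66,p38), (66,p40)}
  {65, 66} × {p38, p39, p40} = {(65,p38), (65,p39), (65,p40), (66,p38), (66,p39), (66,p40)}
These 16 distinct sets form the basis B.
Close under arbitrary unions to get τ_{X×Y}; counting gives |τ_{X×Y}| = 36.


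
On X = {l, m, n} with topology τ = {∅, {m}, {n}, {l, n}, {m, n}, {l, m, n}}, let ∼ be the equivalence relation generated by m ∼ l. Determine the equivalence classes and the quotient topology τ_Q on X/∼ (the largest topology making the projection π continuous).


X/∼ = {[l=m], [n]}; |τ_Q| = 3.

Equivalence classes: [l=m], [n].
Quotient map π: X → X/∼ sends l ↦ [l=m], m ↦ [l=m], n ↦ [n].
For each subset V ⊆ X/∼, compute π^{-1}(V) ⊆ X and check whether π^{-1}(V) ∈ τ. V is open in τ_Q iff π^{-1}(V) ∈ τ.
  V = {}: π^{-1}(V) = ∅ ∈ τ ✓.
  V = {[l=m]}: π^{-1}(V) = {l, m} ∉ τ ✗.
  V = {[n]}: π^{-1}(V) = {n} ∈ τ ✓.
  V = {[l=m], [n]}: π^{-1}(V) = {l, m, n} ∈ τ ✓.
Open sets in the quotient: τ_Q = {{}, {[n]}, {[l=m], [n]}} (3 elements).


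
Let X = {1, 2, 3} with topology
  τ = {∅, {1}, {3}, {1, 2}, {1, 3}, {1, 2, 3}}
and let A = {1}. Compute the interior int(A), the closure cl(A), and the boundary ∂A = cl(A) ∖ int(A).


int(A) = {1}, cl(A) = {1, 2}, ∂A = {2}.

Closed sets in (X, τ) are complements of opens:
  closed(X, τ) = {∅, {2}, {3}, {1, 2}, {2, 3}, {1, 2, 3}}.
int(A) = ⋃ {U ∈ τ : U ⊆ A}. Opens contained in A: ∅, {1}.
Taking the union of these: int(A) = {1}.
cl(A) = ⋂ {C closed : A ⊆ C}. Closed sets containing A: {1, 2}, {1, 2, 3}.
Intersecting these: cl(A) = {1, 2}.
∂A = cl(A) ∖ int(A) = {1, 2} ∖ {1} = {2}.


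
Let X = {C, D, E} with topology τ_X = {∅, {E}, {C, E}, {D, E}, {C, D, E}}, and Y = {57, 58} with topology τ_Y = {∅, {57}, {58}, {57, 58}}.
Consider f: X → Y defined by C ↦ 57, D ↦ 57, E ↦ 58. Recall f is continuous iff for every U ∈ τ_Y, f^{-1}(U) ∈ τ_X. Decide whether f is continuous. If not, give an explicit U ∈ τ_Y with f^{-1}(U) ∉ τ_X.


f is NOT continuous.

Compute f^{-1}(U) for each U ∈ τ_Y:
  U = ∅: f^{-1}(U) = ∅ ∈ τ_X ✓.
  U = {57}: f^{-1}(U) = {C, D} ∉ τ_X ✗.
  U = {58}: f^{-1}(U) = {E} ∈ τ_X ✓.
  U = {57, 58}: f^{-1}(U) = {C, D, E} ∈ τ_X ✓.
Found U = {57} with f^{-1}(U) = {C, D} not in τ_X. Therefore f is NOT continuous.


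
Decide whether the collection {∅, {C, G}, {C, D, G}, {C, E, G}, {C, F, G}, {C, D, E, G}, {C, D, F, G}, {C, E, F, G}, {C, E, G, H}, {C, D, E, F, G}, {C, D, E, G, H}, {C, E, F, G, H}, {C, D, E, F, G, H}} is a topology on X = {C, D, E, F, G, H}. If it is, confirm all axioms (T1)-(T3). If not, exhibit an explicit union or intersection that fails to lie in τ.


τ IS a topology on X.

Axiom (T1): ∅ ∈ τ? Yes; X ∈ τ? Yes.
Axiom (T2/T3): check pairwise unions and intersections of members of τ.
All pairwise intersections and unions checked — each lies in τ. Therefore τ satisfies (T1), (T2), (T3): it IS a topology on X.


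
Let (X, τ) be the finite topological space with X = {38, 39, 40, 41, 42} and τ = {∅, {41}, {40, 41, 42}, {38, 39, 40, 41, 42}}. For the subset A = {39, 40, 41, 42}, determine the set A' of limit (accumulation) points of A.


A' = {38, 39, 40, 42}

For each x ∈ X, list the open sets U ∈ τ with x ∈ U, then check whether U ∩ (A ∖ {x}) ≠ ∅ for every such U.
  x = 38: opens ∋ x are {38, 39, 40, 41, 42}; each meets A ∖ {38}, so x IS a limit point.
  x = 39: opens ∋ x are {38, 39, 40, 41, 42}; each meets A ∖ {39}, so x IS a limit point.
  x = 40: opens ∋ x are {40, 41, 42}, {38, 39, 40, 41, 42}; each meets A ∖ {40}, so x IS a limit point.
  x = 41: open {41} ∋ x has {41} ∩ (A ∖ {41}) = ∅, so x is NOT a limit point.
  x = 42: opens ∋ x are {40, 41, 42}, {38, 39, 40, 41, 42}; each meets A ∖ {42}, so x IS a limit point.
Collecting: A' = {38, 39, 40, 42}.


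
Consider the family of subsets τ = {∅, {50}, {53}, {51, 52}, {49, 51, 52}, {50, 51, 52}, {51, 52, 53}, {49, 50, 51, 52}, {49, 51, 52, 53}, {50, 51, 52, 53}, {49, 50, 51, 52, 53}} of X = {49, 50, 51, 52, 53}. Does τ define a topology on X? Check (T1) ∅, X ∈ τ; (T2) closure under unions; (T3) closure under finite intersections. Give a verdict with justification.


τ is NOT a topology on X.

Axiom (T1): ∅ ∈ τ? Yes; X ∈ τ? Yes.
Axiom (T2/T3): check pairwise unions and intersections of members of τ.
Counterexample for (T2): {50} ∪ {53} = {50, 53} ∉ τ. Therefore τ is NOT a topology.


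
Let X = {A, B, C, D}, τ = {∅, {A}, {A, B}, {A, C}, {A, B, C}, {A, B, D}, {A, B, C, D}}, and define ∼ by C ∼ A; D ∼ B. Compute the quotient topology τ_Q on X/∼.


X/∼ = {[A=C], [B=D]}; |τ_Q| = 3.

Equivalence classes: [A=C], [B=D].
Quotient map π: X → X/∼ sends A ↦ [A=C], B ↦ [B=D], C ↦ [A=C], D ↦ [B=D].
For each subset V ⊆ X/∼, compute π^{-1}(V) ⊆ X and check whether π^{-1}(V) ∈ τ. V is open in τ_Q iff π^{-1}(V) ∈ τ.
  V = {}: π^{-1}(V) = ∅ ∈ τ ✓.
  V = {[A=C]}: π^{-1}(V) = {A, C} ∈ τ ✓.
  V = {[B=D]}: π^{-1}(V) = {B, D} ∉ τ ✗.
  V = {[A=C], [B=D]}: π^{-1}(V) = {A, B, C, D} ∈ τ ✓.
Open sets in the quotient: τ_Q = {{}, {[A=C]}, {[A=C], [B=D]}} (3 elements).


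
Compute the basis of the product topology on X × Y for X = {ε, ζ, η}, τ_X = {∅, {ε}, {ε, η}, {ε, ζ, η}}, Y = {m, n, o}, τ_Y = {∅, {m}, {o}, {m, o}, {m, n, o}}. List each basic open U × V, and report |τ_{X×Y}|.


Basis B = {∅ × ∅, {ε} × {m}, {ε} × {o}, {ε} × {m, o}, {ε, η} × {m}, {ε, η} × {o}, {ε} × {m, n, o}, {ε, ζ, η} × {m}, {ε, ζ, η} × {o}, {ε, η} × {m, o}, {ε, η} × {m, n, o}, {ε, ζ, η} × {m, o}, {ε, ζ, η} × {m, n, o}}; |τ_{X×Y}| = 30.

Enumerate products U × V with U ∈ τ_X, V ∈ τ_Y (deduplicated):
  ∅ × ∅ = {} (∅)
  {ε} × {m} = {(ε,m)}
  {ε} × {o} = {(ε,o)}
  {ε} × {m, o} = {(ε,m), (ε,o)}
  {ε, η} × {m} = {(ε,m), (η,m)}
  {ε, η} × {o} = {(ε,o), (η,o)}
  {ε} × {m, n, o} = {(ε,m), (ε,n), (ε,o)}
  {ε, ζ, η} × {m} = {(ε,m), (ζ,m), (η,m)}
  {ε, ζ, η} × {o} = {(ε,o), (ζ,o), (η,o)}
  {ε, η} × {m, o} = {(ε,m), (ε,o), (η,m), (η,o)}
  {ε, η} × {m, n, o} = {(ε,m), (ε,n), (ε,o), (η,m), (η,n), (η,o)}
  {ε, ζ, η} × {m, o} = {(ε,m), (ε,o), (ζ,m), (ζ,o), (η,m), (η,o)}
  {ε, ζ, η} × {m, n, o} = {(ε,m), (ε,n), (ε,o), (ζ,m), (ζ,n), (ζ,o), (η,m), (η,n), (η,o)}
These 13 distinct sets form the basis B.
Close under arbitrary unions to get τ_{X×Y}; counting gives |τ_{X×Y}| = 30.


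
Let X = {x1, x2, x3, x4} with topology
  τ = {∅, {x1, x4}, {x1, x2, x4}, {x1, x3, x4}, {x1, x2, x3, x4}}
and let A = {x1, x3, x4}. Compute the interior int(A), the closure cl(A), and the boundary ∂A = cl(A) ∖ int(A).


int(A) = {x1, x3, x4}, cl(A) = {x1, x2, x3, x4}, ∂A = {x2}.

Closed sets in (X, τ) are complements of opens:
  closed(X, τ) = {∅, {x2}, {x3}, {x2, x3}, {x1, x2, x3, x4}}.
int(A) = ⋃ {U ∈ τ : U ⊆ A}. Opens contained in A: ∅, {x1, x4}, {x1, x3, x4}.
Taking the union of these: int(A) = {x1, x3, x4}.
cl(A) = ⋂ {C closed : A ⊆ C}. Closed sets containing A: {x1, x2, x3, x4}.
Intersecting these: cl(A) = {x1, x2, x3, x4}.
∂A = cl(A) ∖ int(A) = {x1, x2, x3, x4} ∖ {x1, x3, x4} = {x2}.


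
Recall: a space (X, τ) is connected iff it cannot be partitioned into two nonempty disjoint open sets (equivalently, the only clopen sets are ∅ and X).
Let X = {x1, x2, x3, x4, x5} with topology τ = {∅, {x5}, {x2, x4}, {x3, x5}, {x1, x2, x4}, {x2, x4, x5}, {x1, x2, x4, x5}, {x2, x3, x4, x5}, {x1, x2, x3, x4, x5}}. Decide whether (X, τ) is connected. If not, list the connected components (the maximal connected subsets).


(X, τ) is disconnected; components = [{x3, x5}, {x1, x2, x4}].

Find clopen sets (U ∈ τ with X ∖ U ∈ τ):
  U = ∅, X ∖ U = {x1, x2, x3, x4, x5} — both open, so U is clopen.
  U = {x3, x5}, X ∖ U = {x1, x2, x4} — both open, so U is clopen.
  U = {x1, x2, x4}, X ∖ U = {x3, x5} — both open, so U is clopen.
  U = {x1, x2, x3, x4, x5}, X ∖ U = ∅ — both open, so U is clopen.
Nontrivial clopen(s) exist: e.g. {x3, x5}. So (X, τ) is disconnected.
Compute connected components by grouping points that agree on all clopens:
  component: {x3, x5}
  component: {x1, x2, x4}


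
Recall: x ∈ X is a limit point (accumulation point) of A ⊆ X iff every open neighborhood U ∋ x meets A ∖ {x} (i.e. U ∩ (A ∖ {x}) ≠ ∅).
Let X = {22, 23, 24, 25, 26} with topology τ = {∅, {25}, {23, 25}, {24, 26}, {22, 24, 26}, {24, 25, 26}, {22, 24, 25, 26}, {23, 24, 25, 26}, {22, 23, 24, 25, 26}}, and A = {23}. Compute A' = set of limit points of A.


A' = ∅

For each x ∈ X, list the open sets U ∈ τ with x ∈ U, then check whether U ∩ (A ∖ {x}) ≠ ∅ for every such U.
  x = 22: open {22, 24, 26} ∋ x has {22, 24, 26} ∩ (A ∖ {22}) = ∅, so x is NOT a limit point.
  x = 23: open {23, 25} ∋ x has {23, 25} ∩ (A ∖ {23}) = ∅, so x is NOT a limit point.
  x = 24: open {24, 26} ∋ x has {24, 26} ∩ (A ∖ {24}) = ∅, so x is NOT a limit point.
  x = 25: open {25} ∋ x has {25} ∩ (A ∖ {25}) = ∅, so x is NOT a limit point.
  x = 26: open {24, 26} ∋ x has {24, 26} ∩ (A ∖ {26}) = ∅, so x is NOT a limit point.
Collecting: A' = ∅.


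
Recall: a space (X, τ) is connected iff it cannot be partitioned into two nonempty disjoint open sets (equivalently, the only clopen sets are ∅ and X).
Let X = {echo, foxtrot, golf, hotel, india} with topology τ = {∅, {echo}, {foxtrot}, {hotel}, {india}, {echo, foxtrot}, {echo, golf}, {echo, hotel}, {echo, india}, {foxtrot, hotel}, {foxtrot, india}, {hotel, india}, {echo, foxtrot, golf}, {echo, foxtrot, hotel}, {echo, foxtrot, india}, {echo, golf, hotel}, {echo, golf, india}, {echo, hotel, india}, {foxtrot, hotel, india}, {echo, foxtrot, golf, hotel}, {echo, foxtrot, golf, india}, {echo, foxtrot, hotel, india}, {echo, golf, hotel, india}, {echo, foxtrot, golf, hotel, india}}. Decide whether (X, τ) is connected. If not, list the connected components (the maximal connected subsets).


(X, τ) is disconnected; components = [{foxtrot}, {hotel}, {india}, {echo, golf}].

Find clopen sets (U ∈ τ with X ∖ U ∈ τ):
  U = ∅, X ∖ U = {echo, foxtrot, golf, hotel, india} — both open, so U is clopen.
  U = {foxtrot}, X ∖ U = {echo, golf, hotel, india} — both open, so U is clopen.
  U = {hotel}, X ∖ U = {echo, foxtrot, golf, india} — both open, so U is clopen.
  U = {india}, X ∖ U = {echo, foxtrot, golf, hotel} — both open, so U is clopen.
  U = {echo, golf}, X ∖ U = {foxtrot, hotel, india} — both open, so U is clopen.
  U = {foxtrot, hotel}, X ∖ U = {echo, golf, india} — both open, so U is clopen.
  U = {foxtrot, india}, X ∖ U = {echo, golf, hotel} — both open, so U is clopen.
  U = {hotel, india}, X ∖ U = {echo, foxtrot, golf} — both open, so U is clopen.
  U = {echo, foxtrot, golf}, X ∖ U = {hotel, india} — both open, so U is clopen.
  U = {echo, golf, hotel}, X ∖ U = {foxtrot, india} — both open, so U is clopen.
  U = {echo, golf, india}, X ∖ U = {foxtrot, hotel} — both open, so U is clopen.
  U = {foxtrot, hotel, india}, X ∖ U = {echo, golf} — both open, so U is clopen.
  U = {echo, foxtrot, golf, hotel}, X ∖ U = {india} — both open, so U is clopen.
  U = {echo, foxtrot, golf, india}, X ∖ U = {hotel} — both open, so U is clopen.
  U = {echo, golf, hotel, india}, X ∖ U = {foxtrot} — both open, so U is clopen.
  U = {echo, foxtrot, golf, hotel, india}, X ∖ U = ∅ — both open, so U is clopen.
Nontrivial clopen(s) exist: e.g. {hotel, india}. So (X, τ) is disconnected.
Compute connected components by grouping points that agree on all clopens:
  component: {foxtrot}
  component: {hotel}
  component: {india}
  component: {echo, golf}


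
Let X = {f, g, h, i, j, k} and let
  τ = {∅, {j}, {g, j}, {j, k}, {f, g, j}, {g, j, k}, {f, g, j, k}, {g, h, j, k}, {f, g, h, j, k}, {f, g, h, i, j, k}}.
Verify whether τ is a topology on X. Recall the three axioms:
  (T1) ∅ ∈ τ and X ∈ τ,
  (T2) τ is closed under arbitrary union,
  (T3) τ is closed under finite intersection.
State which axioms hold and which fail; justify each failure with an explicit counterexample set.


τ IS a topology on X.

Axiom (T1): ∅ ∈ τ? Yes; X ∈ τ? Yes.
Axiom (T2/T3): check pairwise unions and intersections of members of τ.
All pairwise intersections and unions checked — each lies in τ. Therefore τ satisfies (T1), (T2), (T3): it IS a topology on X.


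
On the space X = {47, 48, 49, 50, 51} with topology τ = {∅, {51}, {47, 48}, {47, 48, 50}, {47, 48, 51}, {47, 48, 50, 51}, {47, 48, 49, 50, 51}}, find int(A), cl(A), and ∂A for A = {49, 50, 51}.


int(A) = {51}, cl(A) = {49, 50, 51}, ∂A = {49, 50}.

Closed sets in (X, τ) are complements of opens:
  closed(X, τ) = {∅, {49}, {49, 50}, {49, 51}, {49, 50, 51}, {47, 48, 49, 50}, {47, 48, 49, 50, 51}}.
int(A) = ⋃ {U ∈ τ : U ⊆ A}. Opens contained in A: ∅, {51}.
Taking the union of these: int(A) = {51}.
cl(A) = ⋂ {C closed : A ⊆ C}. Closed sets containing A: {49, 50, 51}, {47, 48, 49, 50, 51}.
Intersecting these: cl(A) = {49, 50, 51}.
∂A = cl(A) ∖ int(A) = {49, 50, 51} ∖ {51} = {49, 50}.


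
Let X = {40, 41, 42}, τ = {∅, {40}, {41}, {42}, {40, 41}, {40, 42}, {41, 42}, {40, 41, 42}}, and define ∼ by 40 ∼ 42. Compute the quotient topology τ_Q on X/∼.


X/∼ = {[40=42], [41]}; |τ_Q| = 4.

Equivalence classes: [40=42], [41].
Quotient map π: X → X/∼ sends 40 ↦ [40=42], 41 ↦ [41], 42 ↦ [40=42].
For each subset V ⊆ X/∼, compute π^{-1}(V) ⊆ X and check whether π^{-1}(V) ∈ τ. V is open in τ_Q iff π^{-1}(V) ∈ τ.
  V = {}: π^{-1}(V) = ∅ ∈ τ ✓.
  V = {[40=42]}: π^{-1}(V) = {40, 42} ∈ τ ✓.
  V = {[41]}: π^{-1}(V) = {41} ∈ τ ✓.
  V = {[40=42], [41]}: π^{-1}(V) = {40, 41, 42} ∈ τ ✓.
Open sets in the quotient: τ_Q = {{}, {[40=42]}, {[41]}, {[40=42], [41]}} (4 elements).


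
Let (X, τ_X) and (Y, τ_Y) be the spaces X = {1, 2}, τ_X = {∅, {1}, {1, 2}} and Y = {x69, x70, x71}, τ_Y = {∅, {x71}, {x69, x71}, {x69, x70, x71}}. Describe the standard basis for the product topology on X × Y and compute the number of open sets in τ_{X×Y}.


Basis B = {∅ × ∅, {1} × {x71}, {1} × {x69, x71}, {1, 2} × {x71}, {1} × {x69, x70, x71}, {1, 2} × {x69, x71}, {1, 2} × {x69, x70, x71}}; |τ_{X×Y}| = 10.

Enumerate products U × V with U ∈ τ_X, V ∈ τ_Y (deduplicated):
  ∅ × ∅ = {} (∅)
  {1} × {x71} = {(1,x71)}
  {1} × {x69, x71} = {(1,x69), (1,x71)}
  {1, 2} × {x71} = {(1,x71), (2,x71)}
  {1} × {x69, x70, x71} = {(1,x69), (1,x70), (1,x71)}
  {1, 2} × {x69, x71} = {(1,x69), (1,x71), (2,x69), (2,x71)}
  {1, 2} × {x69, x70, x71} = {(1,x69), (1,x70), (1,x71), (2,x69), (2,x70), (2,x71)}
These 7 distinct sets form the basis B.
Close under arbitrary unions to get τ_{X×Y}; counting gives |τ_{X×Y}| = 10.


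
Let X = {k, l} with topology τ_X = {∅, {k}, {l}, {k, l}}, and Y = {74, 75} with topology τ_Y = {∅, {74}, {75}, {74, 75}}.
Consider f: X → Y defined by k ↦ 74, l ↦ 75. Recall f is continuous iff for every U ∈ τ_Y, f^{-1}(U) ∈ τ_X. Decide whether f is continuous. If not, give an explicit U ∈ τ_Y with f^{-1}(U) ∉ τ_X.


f IS continuous.

Compute f^{-1}(U) for each U ∈ τ_Y:
  U = ∅: f^{-1}(U) = ∅ ∈ τ_X ✓.
  U = {74}: f^{-1}(U) = {k} ∈ τ_X ✓.
  U = {75}: f^{-1}(U) = {l} ∈ τ_X ✓.
  U = {74, 75}: f^{-1}(U) = {k, l} ∈ τ_X ✓.
Every preimage lies in τ_X, so f IS continuous.


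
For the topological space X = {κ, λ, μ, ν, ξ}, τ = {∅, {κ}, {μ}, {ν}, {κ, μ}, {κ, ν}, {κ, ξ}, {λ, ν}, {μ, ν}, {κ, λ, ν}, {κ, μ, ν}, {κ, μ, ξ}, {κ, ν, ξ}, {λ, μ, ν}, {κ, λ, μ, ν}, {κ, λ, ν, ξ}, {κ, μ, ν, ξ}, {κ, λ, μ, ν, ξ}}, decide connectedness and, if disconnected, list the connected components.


(X, τ) is disconnected; components = [{μ}, {κ, ξ}, {λ, ν}].

Find clopen sets (U ∈ τ with X ∖ U ∈ τ):
  U = ∅, X ∖ U = {κ, λ, μ, ν, ξ} — both open, so U is clopen.
  U = {μ}, X ∖ U = {κ, λ, ν, ξ} — both open, so U is clopen.
  U = {κ, ξ}, X ∖ U = {λ, μ, ν} — both open, so U is clopen.
  U = {λ, ν}, X ∖ U = {κ, μ, ξ} — both open, so U is clopen.
  U = {κ, μ, ξ}, X ∖ U = {λ, ν} — both open, so U is clopen.
  U = {λ, μ, ν}, X ∖ U = {κ, ξ} — both open, so U is clopen.
  U = {κ, λ, ν, ξ}, X ∖ U = {μ} — both open, so U is clopen.
  U = {κ, λ, μ, ν, ξ}, X ∖ U = ∅ — both open, so U is clopen.
Nontrivial clopen(s) exist: e.g. {λ, μ, ν}. So (X, τ) is disconnected.
Compute connected components by grouping points that agree on all clopens:
  component: {μ}
  component: {κ, ξ}
  component: {λ, ν}
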